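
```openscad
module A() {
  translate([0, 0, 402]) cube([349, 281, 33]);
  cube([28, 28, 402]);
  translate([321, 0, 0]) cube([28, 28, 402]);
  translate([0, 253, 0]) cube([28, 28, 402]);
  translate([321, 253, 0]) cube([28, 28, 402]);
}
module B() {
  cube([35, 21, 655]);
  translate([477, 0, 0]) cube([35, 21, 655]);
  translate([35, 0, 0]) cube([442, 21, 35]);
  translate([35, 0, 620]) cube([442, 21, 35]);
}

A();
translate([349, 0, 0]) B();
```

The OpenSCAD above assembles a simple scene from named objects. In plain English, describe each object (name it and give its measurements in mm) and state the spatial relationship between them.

A is a four-legged stool. The seat is a 349×281×33 mm slab whose top surface is at z = 435 mm; four square legs, each 28×28 mm in cross-section, run from the floor (z = 0) to the underside of the seat, each flush with a corner of the seat.

B is a picture frame with a 442×585 mm rectangular opening (x by z) and a uniform 35 mm border on every side. Frame depth is 21 mm along y. It is built from two vertical stiles running the full outside height and two horizontal rails spanning the gap between the stiles.

The picture frame is against the stool's +x side, with their −y faces flush.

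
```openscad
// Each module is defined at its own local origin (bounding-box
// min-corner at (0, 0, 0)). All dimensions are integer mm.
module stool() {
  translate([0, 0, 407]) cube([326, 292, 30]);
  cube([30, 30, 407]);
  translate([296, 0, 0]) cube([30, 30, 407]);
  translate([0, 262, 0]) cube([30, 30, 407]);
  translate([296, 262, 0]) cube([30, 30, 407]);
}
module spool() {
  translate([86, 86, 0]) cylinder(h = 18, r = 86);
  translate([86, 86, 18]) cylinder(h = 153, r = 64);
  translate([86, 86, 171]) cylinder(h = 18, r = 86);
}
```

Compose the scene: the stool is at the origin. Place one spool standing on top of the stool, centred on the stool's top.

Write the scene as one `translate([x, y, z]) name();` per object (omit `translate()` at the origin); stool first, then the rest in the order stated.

stool();
translate([77, 60, 437]) spool();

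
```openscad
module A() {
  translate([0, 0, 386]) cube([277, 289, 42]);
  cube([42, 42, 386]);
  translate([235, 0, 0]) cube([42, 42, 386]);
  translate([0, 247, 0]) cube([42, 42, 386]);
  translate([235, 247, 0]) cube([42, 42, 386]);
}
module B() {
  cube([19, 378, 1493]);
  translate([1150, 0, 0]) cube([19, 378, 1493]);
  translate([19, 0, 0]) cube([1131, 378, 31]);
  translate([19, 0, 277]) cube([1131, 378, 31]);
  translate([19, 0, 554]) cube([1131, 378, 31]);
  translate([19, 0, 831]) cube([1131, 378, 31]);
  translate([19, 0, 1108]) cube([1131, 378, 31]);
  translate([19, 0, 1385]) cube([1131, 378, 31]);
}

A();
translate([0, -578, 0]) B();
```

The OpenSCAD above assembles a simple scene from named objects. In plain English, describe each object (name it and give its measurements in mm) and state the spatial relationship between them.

A is a four-legged stool. The seat is a 277×289×42 mm slab whose top surface is at z = 428 mm; four square legs, each 42×42 mm in cross-section, run from the floor (z = 0) to the underside of the seat, each flush with a corner of the seat.

B is an open bookshelf. Two side panels, each 19 mm thick, 378 mm deep and 1493 mm tall, stand 1169 mm apart (outside-to-outside). Between them sit 6 shelves, each 31 mm thick and 378 mm deep, spanning the full gap between the sides. The bottom shelf rests on the floor (its underside at z = 0) and the clear gap between one shelf's top and the next shelf's underside is 246 mm.

The bookshelf is on the floor beside the stool on its −y side.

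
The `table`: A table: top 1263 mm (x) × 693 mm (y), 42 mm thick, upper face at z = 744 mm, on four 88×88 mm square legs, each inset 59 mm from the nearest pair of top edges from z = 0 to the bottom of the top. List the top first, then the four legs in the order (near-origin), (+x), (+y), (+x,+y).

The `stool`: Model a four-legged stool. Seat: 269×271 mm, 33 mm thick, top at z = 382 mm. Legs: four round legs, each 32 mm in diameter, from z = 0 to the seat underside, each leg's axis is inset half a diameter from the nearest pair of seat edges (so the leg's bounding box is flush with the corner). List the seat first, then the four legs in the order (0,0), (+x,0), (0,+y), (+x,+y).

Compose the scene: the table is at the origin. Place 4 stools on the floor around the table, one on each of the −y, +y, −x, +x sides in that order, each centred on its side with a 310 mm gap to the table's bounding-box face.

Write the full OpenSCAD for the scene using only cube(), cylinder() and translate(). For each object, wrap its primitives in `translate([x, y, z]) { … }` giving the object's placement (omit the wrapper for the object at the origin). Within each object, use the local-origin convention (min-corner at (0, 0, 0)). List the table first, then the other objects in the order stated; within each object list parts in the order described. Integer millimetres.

translate([0, 0, 702]) cube([1263, 693, 42]);
translate([59, 59, 0]) cube([88, 88, 702]);
translate([1116, 59, 0]) cube([88, 88, 702]);
translate([59, 546, 0]) cube([88, 88, 702]);
translate([1116, 546, 0]) cube([88, 88, 702]);
translate([497, -581, 0]) {
  translate([0, 0, 349]) cube([269, 271, 33]);
  translate([16, 16, 0]) cylinder(h = 349, r = 16);
  translate([253, 16, 0]) cylinder(h = 349, r = 16);
  translate([16, 255, 0]) cylinder(h = 349, r = 16);
  translate([253, 255, 0]) cylinder(h = 349, r = 16);
}
translate([497, 1003, 0]) {
  translate([0, 0, 349]) cube([269, 271, 33]);
  translate([16, 16, 0]) cylinder(h = 349, r = 16);
  translate([253, 16, 0]) cylinder(h = 349, r = 16);
  translate([16, 255, 0]) cylinder(h = 349, r = 16);
  translate([253, 255, 0]) cylinder(h = 349, r = 16);
}
translate([-579, 211, 0]) {
  translate([0, 0, 349]) cube([269, 271, 33]);
  translate([16, 16, 0]) cylinder(h = 349, r = 16);
  translate([253, 16, 0]) cylinder(h = 349, r = 16);
  translate([16, 255, 0]) cylinder(h = 349, r = 16);
  translate([253, 255, 0]) cylinder(h = 349, r = 16);
}
translate([1573, 211, 0]) {
  translate([0, 0, 349]) cube([269, 271, 33]);
  translate([16, 16, 0]) cylinder(h = 349, r = 16);
  translate([253, 16, 0]) cylinder(h = 349, r = 16);
  translate([16, 255, 0]) cylinder(h = 349, r = 16);
  translate([253, 255, 0]) cylinder(h = 349, r = 16);
}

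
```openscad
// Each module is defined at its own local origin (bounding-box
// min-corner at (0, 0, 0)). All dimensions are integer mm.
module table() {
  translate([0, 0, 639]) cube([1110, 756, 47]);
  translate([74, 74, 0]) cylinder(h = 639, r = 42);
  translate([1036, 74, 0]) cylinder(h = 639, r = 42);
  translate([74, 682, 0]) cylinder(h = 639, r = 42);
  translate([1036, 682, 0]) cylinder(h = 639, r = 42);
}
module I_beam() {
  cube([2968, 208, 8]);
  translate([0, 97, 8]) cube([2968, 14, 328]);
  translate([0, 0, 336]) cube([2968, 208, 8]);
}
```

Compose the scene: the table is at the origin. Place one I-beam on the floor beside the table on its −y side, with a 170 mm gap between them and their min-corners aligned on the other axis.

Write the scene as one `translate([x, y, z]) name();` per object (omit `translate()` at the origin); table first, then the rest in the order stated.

table();
translate([0, -378, 0]) I_beam();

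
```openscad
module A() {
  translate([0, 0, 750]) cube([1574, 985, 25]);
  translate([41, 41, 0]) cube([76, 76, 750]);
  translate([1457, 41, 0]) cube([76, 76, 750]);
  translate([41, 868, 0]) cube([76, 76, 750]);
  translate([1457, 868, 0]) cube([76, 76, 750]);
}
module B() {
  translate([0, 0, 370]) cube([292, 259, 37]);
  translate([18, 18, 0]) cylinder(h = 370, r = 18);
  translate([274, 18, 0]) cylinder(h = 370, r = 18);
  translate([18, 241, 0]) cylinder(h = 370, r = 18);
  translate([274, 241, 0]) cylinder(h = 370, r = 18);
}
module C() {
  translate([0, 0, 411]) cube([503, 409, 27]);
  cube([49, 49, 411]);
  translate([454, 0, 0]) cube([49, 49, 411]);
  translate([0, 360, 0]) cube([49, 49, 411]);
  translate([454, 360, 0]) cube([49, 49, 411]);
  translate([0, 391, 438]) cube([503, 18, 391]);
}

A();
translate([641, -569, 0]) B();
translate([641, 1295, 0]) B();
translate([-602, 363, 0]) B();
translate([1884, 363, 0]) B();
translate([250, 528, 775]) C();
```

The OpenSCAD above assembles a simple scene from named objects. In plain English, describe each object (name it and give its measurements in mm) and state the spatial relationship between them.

A is a table with a 1574×985 mm rectangular top, 25 mm thick, top surface at z = 775 mm, supported by four 76×76 mm square legs, each inset 41 mm from the nearest pair of top edges, running from the floor.

B is a four-legged stool. The seat is a 292×259×37 mm slab whose top surface is at z = 407 mm; four round legs, each 36 mm in diameter, run from the floor (z = 0) to the underside of the seat, each leg's axis is inset half a diameter from the nearest pair of seat edges (so the leg's bounding box is flush with the corner).

C is a chair: 503×409 mm seat, 27 mm thick, top at z = 438 mm, on four 49 mm square corner legs flush with the seat edges. A 18 mm thick backrest slab spans the full seat width, extending 391 mm above the seat top, its back face flush with the seat's +y edge.

Four stools sit around the table at the −y, +y, −x, +x sides. The chair is on top of the table.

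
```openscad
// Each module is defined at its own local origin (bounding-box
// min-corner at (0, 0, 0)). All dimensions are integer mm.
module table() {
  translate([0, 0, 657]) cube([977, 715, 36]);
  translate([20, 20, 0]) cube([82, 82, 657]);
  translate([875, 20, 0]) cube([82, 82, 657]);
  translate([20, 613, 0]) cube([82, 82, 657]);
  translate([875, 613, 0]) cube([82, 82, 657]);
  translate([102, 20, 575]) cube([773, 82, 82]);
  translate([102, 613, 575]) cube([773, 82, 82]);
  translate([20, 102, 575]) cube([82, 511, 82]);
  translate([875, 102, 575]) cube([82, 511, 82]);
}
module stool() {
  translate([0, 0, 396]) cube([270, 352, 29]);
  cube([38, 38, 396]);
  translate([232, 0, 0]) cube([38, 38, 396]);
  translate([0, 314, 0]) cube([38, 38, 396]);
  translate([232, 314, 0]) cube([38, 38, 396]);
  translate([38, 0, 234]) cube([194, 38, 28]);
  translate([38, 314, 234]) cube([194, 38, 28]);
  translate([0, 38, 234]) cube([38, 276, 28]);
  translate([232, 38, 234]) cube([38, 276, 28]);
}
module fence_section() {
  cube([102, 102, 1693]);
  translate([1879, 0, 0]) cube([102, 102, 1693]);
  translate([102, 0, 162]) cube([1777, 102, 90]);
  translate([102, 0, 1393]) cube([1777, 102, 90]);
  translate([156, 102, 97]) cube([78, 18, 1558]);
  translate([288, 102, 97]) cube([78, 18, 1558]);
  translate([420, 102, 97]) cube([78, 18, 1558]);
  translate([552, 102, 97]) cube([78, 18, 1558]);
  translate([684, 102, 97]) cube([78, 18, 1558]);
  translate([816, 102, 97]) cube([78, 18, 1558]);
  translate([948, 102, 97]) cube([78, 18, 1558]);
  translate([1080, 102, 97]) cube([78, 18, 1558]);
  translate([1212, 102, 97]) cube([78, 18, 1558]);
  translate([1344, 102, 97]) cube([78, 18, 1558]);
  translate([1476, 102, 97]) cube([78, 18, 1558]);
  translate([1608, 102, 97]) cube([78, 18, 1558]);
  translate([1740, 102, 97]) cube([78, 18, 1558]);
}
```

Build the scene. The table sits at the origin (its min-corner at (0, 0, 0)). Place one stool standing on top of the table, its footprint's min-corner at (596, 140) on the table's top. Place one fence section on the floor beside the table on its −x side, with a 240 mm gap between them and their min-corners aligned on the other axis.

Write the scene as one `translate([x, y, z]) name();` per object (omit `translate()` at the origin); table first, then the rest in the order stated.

table();
translate([596, 140, 693]) stool();
translate([-2221, 0, 0]) fence_section();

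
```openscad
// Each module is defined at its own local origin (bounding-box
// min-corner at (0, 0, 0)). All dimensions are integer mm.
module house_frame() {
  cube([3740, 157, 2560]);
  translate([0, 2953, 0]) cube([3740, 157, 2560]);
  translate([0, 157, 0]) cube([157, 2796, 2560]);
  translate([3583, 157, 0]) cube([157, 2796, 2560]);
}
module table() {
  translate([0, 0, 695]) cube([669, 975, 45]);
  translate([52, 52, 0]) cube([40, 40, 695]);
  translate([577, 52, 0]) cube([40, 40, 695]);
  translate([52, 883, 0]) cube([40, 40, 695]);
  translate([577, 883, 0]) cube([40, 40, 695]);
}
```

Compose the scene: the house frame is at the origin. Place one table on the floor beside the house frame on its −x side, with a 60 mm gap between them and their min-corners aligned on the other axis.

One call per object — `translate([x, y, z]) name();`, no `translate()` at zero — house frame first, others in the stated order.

house_frame();
translate([-729, 0, 0]) table();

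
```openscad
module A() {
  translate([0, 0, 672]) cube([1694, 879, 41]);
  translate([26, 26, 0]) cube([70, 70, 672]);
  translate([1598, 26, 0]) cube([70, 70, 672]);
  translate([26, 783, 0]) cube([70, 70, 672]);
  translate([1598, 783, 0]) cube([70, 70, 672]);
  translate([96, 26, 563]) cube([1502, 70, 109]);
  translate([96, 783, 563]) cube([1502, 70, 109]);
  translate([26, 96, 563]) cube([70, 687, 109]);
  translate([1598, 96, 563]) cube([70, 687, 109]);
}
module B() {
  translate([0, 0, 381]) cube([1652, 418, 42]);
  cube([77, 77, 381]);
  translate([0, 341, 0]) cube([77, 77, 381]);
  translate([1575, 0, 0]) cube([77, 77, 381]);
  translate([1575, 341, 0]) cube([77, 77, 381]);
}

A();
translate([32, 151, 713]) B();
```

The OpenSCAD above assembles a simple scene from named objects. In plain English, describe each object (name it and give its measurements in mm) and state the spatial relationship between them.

A is a rectangular dining table. The top is 1694×879×41 mm with its upper surface at z = 713 mm. It stands on four 70×70 mm square legs, each inset 26 mm from the nearest pair of top edges, running from the floor to the underside of the top. Four apron rails, 70 mm thick and 109 mm tall, run between adjacent legs with their top edges flush with the underside of the top and their outer faces flush with the legs' outer faces.

B is a bench: a 1652×418 mm seat slab, 42 mm thick, top at z = 423 mm, on four 77×77 mm square legs flush with the seat corners and standing on z = 0.

The bench is on top of the table.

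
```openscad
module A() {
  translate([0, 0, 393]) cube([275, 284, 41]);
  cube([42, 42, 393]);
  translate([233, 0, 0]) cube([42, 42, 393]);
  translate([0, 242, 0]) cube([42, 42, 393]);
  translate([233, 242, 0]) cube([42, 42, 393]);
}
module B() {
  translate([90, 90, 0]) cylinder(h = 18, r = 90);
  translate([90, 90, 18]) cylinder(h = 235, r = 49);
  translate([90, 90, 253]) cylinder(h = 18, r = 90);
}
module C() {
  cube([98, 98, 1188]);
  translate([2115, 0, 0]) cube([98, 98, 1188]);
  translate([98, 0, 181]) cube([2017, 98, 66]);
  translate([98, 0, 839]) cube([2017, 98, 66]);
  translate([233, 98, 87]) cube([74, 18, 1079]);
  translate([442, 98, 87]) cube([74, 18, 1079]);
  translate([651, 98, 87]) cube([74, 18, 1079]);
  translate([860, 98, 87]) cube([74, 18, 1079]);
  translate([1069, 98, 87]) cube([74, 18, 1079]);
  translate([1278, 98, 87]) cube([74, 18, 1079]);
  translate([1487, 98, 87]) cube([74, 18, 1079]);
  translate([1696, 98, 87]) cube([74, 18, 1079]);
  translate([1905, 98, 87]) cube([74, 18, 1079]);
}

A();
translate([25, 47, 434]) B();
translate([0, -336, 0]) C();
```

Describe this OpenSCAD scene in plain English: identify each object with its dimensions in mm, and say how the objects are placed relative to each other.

A is a four-legged stool. The seat is 275×284 mm, 41 mm thick, top at z = 434 mm. It stands on four square legs, each 42×42 mm in cross-section, from z = 0 to the seat underside, each flush with a corner of the seat.

B is a spool: two coaxial disc flanges of radius 90 mm and thickness 18 mm, joined by a core cylinder of radius 49 mm and height 235 mm. The lower flange rests on z = 0 and the three cylinders share a vertical axis.

C is a fence section. Two 98×98 mm posts, 1188 mm tall, stand on the floor with a clear span of 2017 mm between their inner faces. Two horizontal rails of 98×66 mm section span the gap between the posts with their undersides at z = 181 mm and z = 839 mm, flush with the posts' −y face. 9 pickets, each 74 mm wide, 18 mm thick and 1079 mm tall, are fixed to the +y face of the rails with their bottoms at z = 87 mm, evenly spaced across the span with equal gaps (rounded down to the nearest mm) at the −x end and between each pair — any rounding remainder accumulates at the +x end.

The spool is on top of the stool. The fence section is on the floor beside the stool on its −y side.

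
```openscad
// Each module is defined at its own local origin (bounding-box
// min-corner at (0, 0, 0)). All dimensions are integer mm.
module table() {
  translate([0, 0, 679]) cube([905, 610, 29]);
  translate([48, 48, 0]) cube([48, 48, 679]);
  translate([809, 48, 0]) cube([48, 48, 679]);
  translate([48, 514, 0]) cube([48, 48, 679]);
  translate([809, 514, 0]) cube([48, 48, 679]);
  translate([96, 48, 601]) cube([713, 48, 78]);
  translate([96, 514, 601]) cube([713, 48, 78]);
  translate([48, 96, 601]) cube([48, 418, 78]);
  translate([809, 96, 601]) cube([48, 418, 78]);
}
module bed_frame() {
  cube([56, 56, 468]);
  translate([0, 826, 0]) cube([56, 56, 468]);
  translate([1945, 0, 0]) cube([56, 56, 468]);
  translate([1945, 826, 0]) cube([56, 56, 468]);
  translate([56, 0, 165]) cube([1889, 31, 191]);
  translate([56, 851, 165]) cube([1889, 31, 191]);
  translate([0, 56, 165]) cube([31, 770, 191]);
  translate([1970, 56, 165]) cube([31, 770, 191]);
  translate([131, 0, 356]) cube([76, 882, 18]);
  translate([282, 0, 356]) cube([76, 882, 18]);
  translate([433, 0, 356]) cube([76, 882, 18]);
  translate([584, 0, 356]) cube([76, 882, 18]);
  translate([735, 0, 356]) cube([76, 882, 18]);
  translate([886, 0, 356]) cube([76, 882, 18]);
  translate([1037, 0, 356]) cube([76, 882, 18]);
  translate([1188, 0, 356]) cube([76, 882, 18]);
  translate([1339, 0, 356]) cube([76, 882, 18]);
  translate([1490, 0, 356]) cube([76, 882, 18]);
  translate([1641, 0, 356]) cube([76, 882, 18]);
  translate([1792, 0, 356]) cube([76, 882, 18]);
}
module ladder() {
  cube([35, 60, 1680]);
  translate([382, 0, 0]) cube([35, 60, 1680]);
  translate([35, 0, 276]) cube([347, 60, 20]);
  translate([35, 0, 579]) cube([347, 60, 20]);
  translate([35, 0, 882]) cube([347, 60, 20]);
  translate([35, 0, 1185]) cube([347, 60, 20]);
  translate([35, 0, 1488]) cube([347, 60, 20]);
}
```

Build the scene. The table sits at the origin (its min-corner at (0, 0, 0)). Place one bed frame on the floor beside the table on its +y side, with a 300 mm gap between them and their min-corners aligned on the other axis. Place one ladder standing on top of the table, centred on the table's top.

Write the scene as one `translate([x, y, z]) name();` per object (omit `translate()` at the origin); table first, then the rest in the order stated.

table();
translate([0, 910, 0]) bed_frame();
translate([244, 275, 708]) ladder();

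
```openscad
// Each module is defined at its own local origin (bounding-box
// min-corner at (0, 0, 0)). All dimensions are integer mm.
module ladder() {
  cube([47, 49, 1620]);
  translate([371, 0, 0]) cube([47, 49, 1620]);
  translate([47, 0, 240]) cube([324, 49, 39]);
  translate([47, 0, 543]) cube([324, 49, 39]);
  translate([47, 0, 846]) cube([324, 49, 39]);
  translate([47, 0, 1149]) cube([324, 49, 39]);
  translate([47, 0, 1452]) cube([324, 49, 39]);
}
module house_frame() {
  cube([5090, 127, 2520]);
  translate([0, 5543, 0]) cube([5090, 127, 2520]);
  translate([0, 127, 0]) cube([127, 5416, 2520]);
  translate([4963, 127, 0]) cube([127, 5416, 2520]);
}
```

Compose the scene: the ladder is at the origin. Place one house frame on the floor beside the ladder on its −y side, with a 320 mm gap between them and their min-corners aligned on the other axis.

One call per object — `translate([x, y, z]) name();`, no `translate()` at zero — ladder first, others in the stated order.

ladder();
translate([0, -5990, 0]) house_frame();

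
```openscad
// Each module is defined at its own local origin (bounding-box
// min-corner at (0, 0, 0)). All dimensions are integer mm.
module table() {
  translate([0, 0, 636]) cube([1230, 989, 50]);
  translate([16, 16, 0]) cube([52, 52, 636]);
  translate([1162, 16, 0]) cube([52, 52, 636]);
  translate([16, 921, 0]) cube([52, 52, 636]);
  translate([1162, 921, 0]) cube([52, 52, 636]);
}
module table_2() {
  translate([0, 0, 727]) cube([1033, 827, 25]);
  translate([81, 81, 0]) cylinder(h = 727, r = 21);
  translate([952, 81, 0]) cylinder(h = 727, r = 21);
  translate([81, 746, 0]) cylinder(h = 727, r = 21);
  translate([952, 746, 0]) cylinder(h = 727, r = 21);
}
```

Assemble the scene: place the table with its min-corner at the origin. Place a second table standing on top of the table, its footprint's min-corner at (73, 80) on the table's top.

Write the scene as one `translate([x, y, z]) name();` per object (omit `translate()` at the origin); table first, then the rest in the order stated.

table();
translate([73, 80, 686]) table_2();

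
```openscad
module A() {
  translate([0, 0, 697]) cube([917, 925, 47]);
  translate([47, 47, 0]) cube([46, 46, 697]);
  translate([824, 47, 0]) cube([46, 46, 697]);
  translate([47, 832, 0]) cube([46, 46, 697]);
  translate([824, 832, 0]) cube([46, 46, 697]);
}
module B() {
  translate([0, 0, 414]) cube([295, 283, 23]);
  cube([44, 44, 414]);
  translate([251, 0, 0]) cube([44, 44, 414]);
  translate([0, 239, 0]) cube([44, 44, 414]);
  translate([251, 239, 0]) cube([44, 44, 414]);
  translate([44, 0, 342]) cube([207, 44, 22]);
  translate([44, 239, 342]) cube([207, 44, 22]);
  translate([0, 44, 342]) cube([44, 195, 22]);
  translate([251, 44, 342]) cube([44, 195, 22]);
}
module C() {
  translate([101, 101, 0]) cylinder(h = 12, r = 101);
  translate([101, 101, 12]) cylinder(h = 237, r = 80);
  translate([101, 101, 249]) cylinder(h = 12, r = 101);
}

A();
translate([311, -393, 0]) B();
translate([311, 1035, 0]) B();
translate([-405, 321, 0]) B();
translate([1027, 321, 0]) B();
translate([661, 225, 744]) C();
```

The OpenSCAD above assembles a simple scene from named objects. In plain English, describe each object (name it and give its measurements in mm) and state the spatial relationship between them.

A is a table with a 917×925 mm rectangular top, 47 mm thick, top surface at z = 744 mm, supported by four 46×46 mm square legs, each inset 47 mm from the nearest pair of top edges, running from the floor.

B is a four-legged stool. The seat is 295×283 mm, 23 mm thick, top at z = 437 mm. It stands on four square legs, each 44×44 mm in cross-section, from z = 0 to the seat underside, each flush with a corner of the seat. Four stretchers, 44 mm wide and 22 mm tall, connect adjacent legs with their undersides at z = 342 mm, each running between the inner faces of the legs it joins and aligned with the legs' outer faces on the other axis.

C is a spool: two coaxial disc flanges of radius 101 mm and thickness 12 mm, joined by a core cylinder of radius 80 mm and height 237 mm. The lower flange rests on z = 0 and the three cylinders share a vertical axis.

Four stools sit around the table at the −y, +y, −x, +x sides. The spool is on top of the table.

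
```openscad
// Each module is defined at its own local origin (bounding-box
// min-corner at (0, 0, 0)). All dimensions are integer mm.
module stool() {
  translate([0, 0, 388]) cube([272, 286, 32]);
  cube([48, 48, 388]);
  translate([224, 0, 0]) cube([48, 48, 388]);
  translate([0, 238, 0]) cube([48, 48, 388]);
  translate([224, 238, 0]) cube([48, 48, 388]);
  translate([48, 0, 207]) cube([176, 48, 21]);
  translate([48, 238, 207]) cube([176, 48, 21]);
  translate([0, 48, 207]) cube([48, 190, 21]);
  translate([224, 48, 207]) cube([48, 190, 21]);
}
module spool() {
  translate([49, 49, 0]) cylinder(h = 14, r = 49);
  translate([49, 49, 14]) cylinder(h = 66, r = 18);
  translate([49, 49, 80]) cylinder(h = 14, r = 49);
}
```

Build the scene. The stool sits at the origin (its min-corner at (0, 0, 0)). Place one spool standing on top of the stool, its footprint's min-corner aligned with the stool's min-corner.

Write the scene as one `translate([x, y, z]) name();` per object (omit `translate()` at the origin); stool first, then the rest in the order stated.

stool();
translate([0, 0, 420]) spool();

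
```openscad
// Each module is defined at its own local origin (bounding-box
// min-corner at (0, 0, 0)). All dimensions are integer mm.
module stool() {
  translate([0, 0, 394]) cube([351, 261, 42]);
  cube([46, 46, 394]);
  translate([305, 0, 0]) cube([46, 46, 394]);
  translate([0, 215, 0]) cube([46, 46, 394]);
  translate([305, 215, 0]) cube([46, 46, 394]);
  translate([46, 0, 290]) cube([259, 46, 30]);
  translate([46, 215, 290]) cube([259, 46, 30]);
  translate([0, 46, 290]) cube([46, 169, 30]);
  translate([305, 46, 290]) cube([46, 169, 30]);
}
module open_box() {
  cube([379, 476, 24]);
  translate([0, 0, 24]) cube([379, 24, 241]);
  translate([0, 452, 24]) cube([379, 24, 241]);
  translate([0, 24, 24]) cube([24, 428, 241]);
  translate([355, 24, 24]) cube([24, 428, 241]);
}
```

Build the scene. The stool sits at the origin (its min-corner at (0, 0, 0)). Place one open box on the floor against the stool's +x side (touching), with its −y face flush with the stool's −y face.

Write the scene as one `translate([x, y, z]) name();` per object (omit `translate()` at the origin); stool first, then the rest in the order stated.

stool();
translate([351, 0, 0]) open_box();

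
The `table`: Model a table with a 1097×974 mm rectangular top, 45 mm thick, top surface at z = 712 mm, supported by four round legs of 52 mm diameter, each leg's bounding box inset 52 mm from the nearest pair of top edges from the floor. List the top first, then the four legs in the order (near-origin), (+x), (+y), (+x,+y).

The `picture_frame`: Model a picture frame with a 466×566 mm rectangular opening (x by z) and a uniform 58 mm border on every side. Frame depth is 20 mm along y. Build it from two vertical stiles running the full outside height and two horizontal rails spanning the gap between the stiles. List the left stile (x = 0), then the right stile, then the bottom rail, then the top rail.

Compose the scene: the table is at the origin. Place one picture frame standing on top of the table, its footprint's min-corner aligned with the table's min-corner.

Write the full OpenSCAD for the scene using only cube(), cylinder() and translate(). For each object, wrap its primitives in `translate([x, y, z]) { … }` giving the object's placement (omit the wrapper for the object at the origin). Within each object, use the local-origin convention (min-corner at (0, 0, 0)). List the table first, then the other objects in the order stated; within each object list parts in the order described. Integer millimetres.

translate([0, 0, 667]) cube([1097, 974, 45]);
translate([78, 78, 0]) cylinder(h = 667, r = 26);
translate([1019, 78, 0]) cylinder(h = 667, r = 26);
translate([78, 896, 0]) cylinder(h = 667, r = 26);
translate([1019, 896, 0]) cylinder(h = 667, r = 26);
translate([0, 0, 712]) {
  cube([58, 20, 682]);
  translate([524, 0, 0]) cube([58, 20, 682]);
  translate([58, 0, 0]) cube([466, 20, 58]);
  translate([58, 0, 624]) cube([466, 20, 58]);
}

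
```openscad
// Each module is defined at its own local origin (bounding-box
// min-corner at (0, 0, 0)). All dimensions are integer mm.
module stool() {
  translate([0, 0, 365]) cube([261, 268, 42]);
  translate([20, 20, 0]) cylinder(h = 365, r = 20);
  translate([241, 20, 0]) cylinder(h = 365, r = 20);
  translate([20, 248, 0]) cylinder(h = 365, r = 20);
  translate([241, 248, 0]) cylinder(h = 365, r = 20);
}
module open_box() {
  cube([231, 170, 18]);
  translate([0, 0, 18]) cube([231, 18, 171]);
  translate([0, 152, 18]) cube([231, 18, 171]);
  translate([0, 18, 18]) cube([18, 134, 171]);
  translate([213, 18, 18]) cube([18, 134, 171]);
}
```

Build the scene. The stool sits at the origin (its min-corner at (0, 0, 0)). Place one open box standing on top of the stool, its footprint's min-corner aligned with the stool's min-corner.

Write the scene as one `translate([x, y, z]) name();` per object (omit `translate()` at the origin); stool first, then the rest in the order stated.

stool();
translate([0, 0, 407]) open_box();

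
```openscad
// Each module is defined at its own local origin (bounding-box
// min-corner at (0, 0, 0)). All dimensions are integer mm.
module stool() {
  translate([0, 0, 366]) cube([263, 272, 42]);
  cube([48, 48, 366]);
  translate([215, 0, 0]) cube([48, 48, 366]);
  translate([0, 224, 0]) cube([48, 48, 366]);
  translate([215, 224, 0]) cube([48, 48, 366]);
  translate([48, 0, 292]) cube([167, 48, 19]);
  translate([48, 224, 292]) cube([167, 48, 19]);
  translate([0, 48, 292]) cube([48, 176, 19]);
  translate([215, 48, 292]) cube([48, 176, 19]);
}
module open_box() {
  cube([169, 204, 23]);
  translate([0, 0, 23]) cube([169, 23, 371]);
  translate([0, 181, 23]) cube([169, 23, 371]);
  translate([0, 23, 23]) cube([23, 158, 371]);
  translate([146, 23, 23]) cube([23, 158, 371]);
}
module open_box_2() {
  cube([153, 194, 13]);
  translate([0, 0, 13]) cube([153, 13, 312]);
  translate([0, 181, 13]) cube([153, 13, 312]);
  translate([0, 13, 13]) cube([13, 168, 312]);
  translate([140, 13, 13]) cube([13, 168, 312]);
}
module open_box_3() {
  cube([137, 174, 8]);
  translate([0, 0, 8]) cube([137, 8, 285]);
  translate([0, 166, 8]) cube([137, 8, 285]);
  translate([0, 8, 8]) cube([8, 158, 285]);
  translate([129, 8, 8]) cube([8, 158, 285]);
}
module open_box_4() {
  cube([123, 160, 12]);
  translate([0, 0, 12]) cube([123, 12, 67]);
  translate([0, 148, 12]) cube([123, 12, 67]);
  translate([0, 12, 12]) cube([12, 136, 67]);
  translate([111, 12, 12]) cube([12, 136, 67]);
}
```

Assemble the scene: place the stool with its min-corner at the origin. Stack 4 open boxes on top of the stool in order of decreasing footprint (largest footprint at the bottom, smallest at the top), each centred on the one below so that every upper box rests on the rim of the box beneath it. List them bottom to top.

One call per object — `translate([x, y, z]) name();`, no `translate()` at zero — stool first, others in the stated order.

stool();
translate([47, 34, 408]) open_box();
translate([55, 39, 802]) open_box_2();
translate([63, 49, 1127]) open_box_3();
translate([70, 56, 1420]) open_box_4();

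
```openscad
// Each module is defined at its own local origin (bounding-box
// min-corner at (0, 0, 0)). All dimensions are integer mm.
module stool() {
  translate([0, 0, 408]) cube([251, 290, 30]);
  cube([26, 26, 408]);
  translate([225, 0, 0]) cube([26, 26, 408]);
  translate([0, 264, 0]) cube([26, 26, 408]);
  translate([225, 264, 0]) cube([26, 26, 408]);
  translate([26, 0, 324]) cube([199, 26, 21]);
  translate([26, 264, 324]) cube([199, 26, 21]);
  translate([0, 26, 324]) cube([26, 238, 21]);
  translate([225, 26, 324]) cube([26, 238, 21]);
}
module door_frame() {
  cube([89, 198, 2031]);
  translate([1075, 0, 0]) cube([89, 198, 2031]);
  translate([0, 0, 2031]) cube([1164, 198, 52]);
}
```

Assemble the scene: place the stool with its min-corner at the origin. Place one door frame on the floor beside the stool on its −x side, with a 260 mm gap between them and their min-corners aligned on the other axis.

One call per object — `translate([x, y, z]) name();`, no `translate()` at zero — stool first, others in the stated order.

stool();
translate([-1424, 0, 0]) door_frame();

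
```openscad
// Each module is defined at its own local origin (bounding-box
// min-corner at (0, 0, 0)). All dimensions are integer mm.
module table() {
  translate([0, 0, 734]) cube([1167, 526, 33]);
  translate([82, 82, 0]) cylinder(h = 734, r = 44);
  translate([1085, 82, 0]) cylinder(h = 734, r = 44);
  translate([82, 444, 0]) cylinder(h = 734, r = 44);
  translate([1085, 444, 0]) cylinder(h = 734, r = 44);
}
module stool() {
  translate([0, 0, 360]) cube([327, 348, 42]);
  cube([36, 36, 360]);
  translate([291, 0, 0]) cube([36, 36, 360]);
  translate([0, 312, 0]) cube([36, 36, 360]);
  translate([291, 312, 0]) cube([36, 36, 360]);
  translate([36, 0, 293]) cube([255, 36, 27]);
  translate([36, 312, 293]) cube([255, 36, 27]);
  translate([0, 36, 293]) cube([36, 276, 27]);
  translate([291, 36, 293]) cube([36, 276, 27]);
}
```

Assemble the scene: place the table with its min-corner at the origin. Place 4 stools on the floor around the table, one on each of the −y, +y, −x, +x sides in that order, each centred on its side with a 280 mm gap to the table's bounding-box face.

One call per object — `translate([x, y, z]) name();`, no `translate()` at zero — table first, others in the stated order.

table();
translate([420, -628, 0]) stool();
translate([420, 806, 0]) stool();
translate([-607, 89, 0]) stool();
translate([1447, 89, 0]) stool();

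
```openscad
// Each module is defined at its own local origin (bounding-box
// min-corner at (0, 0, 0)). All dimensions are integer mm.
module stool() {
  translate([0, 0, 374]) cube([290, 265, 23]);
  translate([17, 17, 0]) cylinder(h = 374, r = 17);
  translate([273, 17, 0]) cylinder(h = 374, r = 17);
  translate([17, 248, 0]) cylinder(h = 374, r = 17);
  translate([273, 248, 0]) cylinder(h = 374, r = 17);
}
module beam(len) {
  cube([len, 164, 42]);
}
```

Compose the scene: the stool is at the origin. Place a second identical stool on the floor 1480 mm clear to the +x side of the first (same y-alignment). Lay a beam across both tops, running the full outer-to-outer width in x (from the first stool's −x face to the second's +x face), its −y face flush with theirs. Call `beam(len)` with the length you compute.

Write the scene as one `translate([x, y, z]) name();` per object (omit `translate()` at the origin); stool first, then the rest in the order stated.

stool();
translate([1770, 0, 0]) stool();
translate([0, 0, 397]) beam(2060);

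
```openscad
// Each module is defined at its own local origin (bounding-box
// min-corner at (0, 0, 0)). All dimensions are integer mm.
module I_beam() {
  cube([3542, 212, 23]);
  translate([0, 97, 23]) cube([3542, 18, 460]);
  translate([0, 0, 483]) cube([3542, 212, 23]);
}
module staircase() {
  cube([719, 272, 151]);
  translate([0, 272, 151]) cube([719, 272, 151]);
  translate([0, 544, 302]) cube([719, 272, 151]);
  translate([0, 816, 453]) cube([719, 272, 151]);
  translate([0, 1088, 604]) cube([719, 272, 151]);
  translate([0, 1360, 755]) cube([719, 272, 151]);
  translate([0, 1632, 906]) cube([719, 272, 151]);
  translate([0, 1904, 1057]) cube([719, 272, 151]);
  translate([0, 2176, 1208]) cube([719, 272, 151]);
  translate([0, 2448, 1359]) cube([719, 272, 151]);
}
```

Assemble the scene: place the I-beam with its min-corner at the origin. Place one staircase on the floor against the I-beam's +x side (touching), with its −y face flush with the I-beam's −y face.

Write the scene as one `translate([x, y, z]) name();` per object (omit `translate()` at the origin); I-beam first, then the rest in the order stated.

I_beam();
translate([3542, 0, 0]) staircase();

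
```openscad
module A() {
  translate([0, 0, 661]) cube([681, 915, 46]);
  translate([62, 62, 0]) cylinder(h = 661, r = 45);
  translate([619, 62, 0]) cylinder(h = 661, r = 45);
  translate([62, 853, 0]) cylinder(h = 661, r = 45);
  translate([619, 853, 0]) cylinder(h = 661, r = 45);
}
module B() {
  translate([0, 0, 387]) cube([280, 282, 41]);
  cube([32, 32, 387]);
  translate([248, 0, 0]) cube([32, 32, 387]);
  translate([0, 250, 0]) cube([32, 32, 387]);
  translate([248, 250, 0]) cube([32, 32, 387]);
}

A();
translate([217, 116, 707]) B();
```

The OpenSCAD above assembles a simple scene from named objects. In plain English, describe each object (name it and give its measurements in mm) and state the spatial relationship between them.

A is a table: top 681 mm (x) × 915 mm (y), 46 mm thick, upper face at z = 707 mm, on four round legs of 90 mm diameter, each leg's bounding box inset 17 mm from the nearest pair of top edges, running from z = 0 to the bottom of the top.

B is a four-legged stool. The seat is a 280×282×41 mm slab whose top surface is at z = 428 mm; four square legs, each 32×32 mm in cross-section, run from the floor (z = 0) to the underside of the seat, each flush with a corner of the seat.

The stool is on top of the table.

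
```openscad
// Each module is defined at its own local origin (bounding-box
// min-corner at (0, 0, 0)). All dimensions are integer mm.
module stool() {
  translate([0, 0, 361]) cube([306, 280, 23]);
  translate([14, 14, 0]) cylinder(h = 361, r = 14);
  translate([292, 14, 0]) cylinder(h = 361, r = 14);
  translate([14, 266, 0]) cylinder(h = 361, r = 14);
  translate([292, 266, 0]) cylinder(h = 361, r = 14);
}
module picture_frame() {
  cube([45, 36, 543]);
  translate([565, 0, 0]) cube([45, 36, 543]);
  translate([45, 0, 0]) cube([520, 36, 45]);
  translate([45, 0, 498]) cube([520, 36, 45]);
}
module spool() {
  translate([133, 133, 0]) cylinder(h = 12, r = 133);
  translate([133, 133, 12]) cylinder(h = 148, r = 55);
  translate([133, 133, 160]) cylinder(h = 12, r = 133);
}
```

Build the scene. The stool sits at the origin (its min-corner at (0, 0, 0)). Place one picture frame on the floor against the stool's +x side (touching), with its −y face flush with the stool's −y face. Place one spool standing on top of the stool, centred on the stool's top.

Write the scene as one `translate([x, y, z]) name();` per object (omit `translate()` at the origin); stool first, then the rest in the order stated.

stool();
translate([306, 0, 0]) picture_frame();
translate([20, 7, 384]) spool();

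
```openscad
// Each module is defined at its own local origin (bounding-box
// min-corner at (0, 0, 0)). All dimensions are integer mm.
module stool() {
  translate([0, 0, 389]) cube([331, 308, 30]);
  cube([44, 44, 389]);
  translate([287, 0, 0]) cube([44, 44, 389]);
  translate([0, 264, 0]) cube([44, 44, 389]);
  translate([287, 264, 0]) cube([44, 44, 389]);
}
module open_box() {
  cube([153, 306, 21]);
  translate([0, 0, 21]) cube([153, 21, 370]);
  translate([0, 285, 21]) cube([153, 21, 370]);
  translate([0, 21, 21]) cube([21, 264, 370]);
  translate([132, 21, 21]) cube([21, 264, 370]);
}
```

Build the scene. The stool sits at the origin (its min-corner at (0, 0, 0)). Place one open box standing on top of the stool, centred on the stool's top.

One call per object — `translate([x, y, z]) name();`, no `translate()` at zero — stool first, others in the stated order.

stool();
translate([89, 1, 419]) open_box();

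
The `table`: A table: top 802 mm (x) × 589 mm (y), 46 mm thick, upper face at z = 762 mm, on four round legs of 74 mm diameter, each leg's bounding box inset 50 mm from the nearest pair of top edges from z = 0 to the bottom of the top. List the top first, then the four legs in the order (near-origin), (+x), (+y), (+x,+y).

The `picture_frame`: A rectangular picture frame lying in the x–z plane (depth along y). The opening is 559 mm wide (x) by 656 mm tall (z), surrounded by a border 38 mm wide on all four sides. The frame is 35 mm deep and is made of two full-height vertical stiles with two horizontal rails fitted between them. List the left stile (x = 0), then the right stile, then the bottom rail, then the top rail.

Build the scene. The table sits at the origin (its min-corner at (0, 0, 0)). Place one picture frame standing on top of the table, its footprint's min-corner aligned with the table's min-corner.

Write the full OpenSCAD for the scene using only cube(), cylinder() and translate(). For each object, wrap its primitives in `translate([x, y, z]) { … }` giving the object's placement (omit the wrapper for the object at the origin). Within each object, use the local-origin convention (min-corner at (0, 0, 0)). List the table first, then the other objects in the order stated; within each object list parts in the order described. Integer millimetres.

translate([0, 0, 716]) cube([802, 589, 46]);
translate([87, 87, 0]) cylinder(h = 716, r = 37);
translate([715, 87, 0]) cylinder(h = 716, r = 37);
translate([87, 502, 0]) cylinder(h = 716, r = 37);
translate([715, 502, 0]) cylinder(h = 716, r = 37);
translate([0, 0, 762]) {
  cube([38, 35, 732]);
  translate([597, 0, 0]) cube([38, 35, 732]);
  translate([38, 0, 0]) cube([559, 35, 38]);
  translate([38, 0, 694]) cube([559, 35, 38]);
}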